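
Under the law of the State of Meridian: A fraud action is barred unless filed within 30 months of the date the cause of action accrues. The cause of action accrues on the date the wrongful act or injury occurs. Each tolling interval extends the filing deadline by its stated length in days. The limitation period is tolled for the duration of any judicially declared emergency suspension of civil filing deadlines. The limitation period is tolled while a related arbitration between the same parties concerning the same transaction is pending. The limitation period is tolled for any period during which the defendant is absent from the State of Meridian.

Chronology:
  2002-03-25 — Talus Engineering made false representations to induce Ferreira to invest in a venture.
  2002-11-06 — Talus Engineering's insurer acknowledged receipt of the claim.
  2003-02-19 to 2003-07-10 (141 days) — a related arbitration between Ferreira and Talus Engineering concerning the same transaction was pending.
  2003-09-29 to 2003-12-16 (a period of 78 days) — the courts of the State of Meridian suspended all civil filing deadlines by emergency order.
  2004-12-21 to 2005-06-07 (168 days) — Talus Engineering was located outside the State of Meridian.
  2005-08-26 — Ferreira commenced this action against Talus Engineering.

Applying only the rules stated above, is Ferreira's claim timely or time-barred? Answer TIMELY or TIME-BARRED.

TIMELY

The limitation period began to run on 2002-03-25.
30 months from 2002-03-25 is 2004-09-25.
Because the pending related arbitration ran from 2003-02-19 to 2003-07-10, the deadline is extended by 141 days to 2005-02-13.
Because the emergency suspension of filing deadlines ran from 2003-09-29 to 2003-12-16, the deadline is extended by 78 days to 2005-05-02.
The period was tolled for 168 days by the defendant's absence from the jurisdiction (2004-12-21 to 2005-06-07), pushing the deadline to 2005-10-17.
None of the other events listed affects the running of the period under the stated rules.
Ferreira filed on 2005-08-26, before the 2005-10-17 deadline, so the action is timely.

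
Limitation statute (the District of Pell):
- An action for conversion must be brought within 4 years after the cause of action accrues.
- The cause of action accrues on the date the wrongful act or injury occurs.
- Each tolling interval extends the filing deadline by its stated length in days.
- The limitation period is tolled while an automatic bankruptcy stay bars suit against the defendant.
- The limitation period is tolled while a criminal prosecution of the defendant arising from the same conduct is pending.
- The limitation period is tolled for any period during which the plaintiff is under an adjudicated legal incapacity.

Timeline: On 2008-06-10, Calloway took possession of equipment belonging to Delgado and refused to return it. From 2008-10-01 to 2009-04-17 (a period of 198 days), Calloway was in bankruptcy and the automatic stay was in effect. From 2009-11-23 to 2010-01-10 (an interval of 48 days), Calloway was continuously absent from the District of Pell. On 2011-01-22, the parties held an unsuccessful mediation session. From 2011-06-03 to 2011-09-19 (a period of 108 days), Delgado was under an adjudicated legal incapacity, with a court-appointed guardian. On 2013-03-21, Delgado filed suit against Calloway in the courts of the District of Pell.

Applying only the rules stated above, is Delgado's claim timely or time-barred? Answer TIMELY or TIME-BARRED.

The cause of action accrued on 2008-06-10, the date of the act.
Adding the 4 years base period to 2008-06-10 gives a deadline of 2012-06-10, before any tolling.
Because the automatic bankruptcy stay ran from 2008-10-01 to 2009-04-17, the deadline is extended by 198 days to 2012-12-25.
The period was tolled for 108 days by the plaintiff's legal incapacity (2011-06-03 to 2011-09-19), pushing the deadline to 2013-04-12.
Although the defendant's absence ran from 2009-11-23 to 2010-01-10, the stated rules do not make that a tolling event, so it is disregarded.
None of the other events listed affects the running of the period under the stated rules.
Filing on 2013-03-21 beat the 2013-04-12 deadline — the action is timely.

TIMELY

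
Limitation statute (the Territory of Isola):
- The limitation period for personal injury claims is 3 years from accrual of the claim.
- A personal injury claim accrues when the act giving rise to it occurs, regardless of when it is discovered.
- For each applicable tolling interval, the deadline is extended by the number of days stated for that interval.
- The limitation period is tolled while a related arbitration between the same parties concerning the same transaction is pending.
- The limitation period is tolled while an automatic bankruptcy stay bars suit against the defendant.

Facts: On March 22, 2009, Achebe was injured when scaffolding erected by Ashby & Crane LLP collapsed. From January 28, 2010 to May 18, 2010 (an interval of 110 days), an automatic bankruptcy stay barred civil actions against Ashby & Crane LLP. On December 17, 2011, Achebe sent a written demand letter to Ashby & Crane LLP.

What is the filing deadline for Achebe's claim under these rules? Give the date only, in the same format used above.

The claim accrued on March 22, 2009, the date of the act.
The untolled deadline — 3 years after March 22, 2009 — is March 22, 2012.
The period was tolled for 110 days by the automatic bankruptcy stay (January 28, 2010 to May 18, 2010), pushing the deadline to July 10, 2012.
Nothing else in the chronology tolls or restarts the period.

July 10, 2012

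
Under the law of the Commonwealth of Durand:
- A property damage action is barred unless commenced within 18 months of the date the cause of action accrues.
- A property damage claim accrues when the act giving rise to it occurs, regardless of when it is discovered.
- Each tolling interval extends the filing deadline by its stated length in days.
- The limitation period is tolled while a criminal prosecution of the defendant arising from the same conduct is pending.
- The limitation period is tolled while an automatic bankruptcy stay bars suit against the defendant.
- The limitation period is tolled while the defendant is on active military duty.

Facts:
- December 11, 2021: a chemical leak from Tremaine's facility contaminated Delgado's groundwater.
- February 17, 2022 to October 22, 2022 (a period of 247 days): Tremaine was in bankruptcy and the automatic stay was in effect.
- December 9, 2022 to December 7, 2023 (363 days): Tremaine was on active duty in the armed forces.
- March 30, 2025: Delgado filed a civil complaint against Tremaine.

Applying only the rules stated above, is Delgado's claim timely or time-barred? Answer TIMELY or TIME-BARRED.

The claim accrued on December 11, 2021, when the wrongful act occurred.
The untolled deadline — 18 months after December 11, 2021 — is June 11, 2023.
Because the automatic bankruptcy stay ran from February 17, 2022 to October 22, 2022, the deadline is extended by 247 days to February 13, 2024.
The defendant's active military service from December 9, 2022 to December 7, 2023 tolled the period for 363 days, extending the deadline to February 10, 2025.
Delgado filed on March 30, 2025, after the February 10, 2025 deadline, so the action is time-barred.

TIME-BARRED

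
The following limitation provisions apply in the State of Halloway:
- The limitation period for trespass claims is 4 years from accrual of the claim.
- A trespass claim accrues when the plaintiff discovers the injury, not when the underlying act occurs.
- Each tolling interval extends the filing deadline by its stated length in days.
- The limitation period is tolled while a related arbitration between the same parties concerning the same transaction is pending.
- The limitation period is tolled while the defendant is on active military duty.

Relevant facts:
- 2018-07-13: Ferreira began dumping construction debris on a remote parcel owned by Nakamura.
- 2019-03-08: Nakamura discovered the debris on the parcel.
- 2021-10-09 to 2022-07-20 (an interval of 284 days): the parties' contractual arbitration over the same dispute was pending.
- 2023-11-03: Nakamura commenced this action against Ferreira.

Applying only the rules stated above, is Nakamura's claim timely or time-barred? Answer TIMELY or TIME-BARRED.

TIMELY

Accrual is tied to discovery, so the period began on 2019-03-08 rather than on 2018-07-13 when the act occurred.
4 years from 2019-03-08 is 2023-03-08.
Because the pending related arbitration ran from 2021-10-09 to 2022-07-20, the deadline is extended by 284 days to 2023-12-17.
Filing on 2023-11-03 beat the 2023-12-17 deadline — the action is timely.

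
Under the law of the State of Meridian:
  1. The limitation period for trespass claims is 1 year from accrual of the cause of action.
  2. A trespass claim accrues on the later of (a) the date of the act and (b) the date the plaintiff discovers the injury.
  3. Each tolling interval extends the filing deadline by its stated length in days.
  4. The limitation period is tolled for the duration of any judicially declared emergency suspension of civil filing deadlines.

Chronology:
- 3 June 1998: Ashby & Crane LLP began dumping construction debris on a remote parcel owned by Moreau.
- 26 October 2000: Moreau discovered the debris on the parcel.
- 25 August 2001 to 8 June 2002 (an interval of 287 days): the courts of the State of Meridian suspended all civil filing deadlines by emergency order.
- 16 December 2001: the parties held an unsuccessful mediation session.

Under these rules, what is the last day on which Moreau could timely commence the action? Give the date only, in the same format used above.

Because discovery on 26 October 2000 post-dates the 3 June 1998 act, accrual under the later-of rule falls on 26 October 2000.
Adding the 1 year base period to 26 October 2000 gives a deadline of 26 October 2001, before any tolling.
The period was tolled for 287 days by the emergency suspension of filing deadlines (25 August 2001 to 8 June 2002), pushing the deadline to 9 August 2002.
Nothing else in the chronology tolls or restarts the period.

9 August 2002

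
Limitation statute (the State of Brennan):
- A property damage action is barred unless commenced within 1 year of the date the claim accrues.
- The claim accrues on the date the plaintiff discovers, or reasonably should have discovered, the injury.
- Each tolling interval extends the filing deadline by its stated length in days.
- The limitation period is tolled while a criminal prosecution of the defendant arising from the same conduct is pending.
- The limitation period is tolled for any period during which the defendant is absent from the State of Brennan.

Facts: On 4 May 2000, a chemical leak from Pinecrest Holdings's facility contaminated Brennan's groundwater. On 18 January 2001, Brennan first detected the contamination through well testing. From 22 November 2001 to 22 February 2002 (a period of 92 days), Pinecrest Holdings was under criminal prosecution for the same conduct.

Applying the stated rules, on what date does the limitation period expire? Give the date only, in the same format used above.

The claim did not accrue until Brennan discovered the injury on 18 January 2001; the 4 May 2000 act date does not start the clock under the stated rule.
The untolled deadline — 1 year after 18 January 2001 — is 18 January 2002.
Because the pending criminal prosecution ran from 22 November 2001 to 22 February 2002, the deadline is extended by 92 days to 20 April 2002.

20 April 2002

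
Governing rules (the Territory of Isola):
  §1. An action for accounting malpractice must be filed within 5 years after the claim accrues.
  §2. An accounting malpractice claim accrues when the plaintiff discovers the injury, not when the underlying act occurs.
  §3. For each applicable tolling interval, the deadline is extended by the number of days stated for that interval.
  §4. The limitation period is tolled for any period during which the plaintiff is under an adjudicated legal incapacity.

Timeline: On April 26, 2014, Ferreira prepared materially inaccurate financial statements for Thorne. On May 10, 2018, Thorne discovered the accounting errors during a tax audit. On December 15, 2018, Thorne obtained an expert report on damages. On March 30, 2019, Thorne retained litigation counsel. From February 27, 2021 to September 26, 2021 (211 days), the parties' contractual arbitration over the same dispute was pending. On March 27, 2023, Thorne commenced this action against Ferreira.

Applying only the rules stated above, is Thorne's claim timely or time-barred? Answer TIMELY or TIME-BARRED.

Under the discovery rule, the claim accrued on May 10, 2018, when Thorne discovered the injury — not on the April 26, 2014 date of the underlying act.
5 years from May 10, 2018 is May 10, 2023.
No stated provision tolls the period for a pending arbitration, so the interval from February 27, 2021 to September 26, 2021 has no effect on the deadline.
None of the other events listed affects the running of the period under the stated rules.
Thorne filed on March 27, 2023, before the May 10, 2023 deadline, so the action is timely.

TIMELY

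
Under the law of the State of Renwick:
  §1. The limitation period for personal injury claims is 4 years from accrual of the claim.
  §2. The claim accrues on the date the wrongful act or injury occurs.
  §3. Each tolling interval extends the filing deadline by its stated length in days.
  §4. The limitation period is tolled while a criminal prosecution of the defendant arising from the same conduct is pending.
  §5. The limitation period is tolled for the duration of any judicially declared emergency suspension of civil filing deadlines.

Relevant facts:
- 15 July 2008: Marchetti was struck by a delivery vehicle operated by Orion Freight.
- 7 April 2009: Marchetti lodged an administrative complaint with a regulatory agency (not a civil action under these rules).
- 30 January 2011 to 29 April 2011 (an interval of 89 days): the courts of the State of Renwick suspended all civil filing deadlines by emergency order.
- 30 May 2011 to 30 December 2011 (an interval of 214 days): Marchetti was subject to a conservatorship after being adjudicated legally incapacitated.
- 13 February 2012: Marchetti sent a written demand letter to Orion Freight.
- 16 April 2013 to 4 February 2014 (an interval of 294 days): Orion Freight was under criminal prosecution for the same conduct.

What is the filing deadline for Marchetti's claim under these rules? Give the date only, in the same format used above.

12 October 2012

The claim accrued on 15 July 2008, when the wrongful act occurred.
Adding the 4 years base period to 15 July 2008 gives a deadline of 15 July 2012, before any tolling.
The period was tolled for 89 days by the emergency suspension of filing deadlines (30 January 2011 to 29 April 2011), pushing the deadline to 12 October 2012.
By the time the pending criminal prosecution began on 16 April 2013, the limitation period had already expired on 12 October 2012; that interval cannot revive it.
Although the plaintiff's incapacity ran from 30 May 2011 to 30 December 2011, the stated rules do not make that a tolling event, so it is disregarded.
None of the other events listed affects the running of the period under the stated rules.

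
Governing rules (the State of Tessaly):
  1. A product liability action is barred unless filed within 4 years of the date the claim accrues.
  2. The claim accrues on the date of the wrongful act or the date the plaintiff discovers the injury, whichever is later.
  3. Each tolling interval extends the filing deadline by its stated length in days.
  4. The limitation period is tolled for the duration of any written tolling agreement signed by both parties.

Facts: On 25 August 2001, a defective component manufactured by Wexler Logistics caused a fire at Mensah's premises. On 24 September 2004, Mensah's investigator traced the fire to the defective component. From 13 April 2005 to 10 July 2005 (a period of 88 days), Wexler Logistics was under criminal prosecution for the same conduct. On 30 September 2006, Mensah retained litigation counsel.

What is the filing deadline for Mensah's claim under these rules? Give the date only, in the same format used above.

Taking the later of the act (25 August 2001) and discovery (24 September 2004), the claim accrued on 24 September 2004.
The untolled deadline — 4 years after 24 September 2004 — is 24 September 2008.
No stated provision tolls the period for a criminal prosecution, so the interval from 13 April 2005 to 10 July 2005 has no effect on the deadline.
The other events in the timeline have no effect on the limitation period under the stated rules.

24 September 2008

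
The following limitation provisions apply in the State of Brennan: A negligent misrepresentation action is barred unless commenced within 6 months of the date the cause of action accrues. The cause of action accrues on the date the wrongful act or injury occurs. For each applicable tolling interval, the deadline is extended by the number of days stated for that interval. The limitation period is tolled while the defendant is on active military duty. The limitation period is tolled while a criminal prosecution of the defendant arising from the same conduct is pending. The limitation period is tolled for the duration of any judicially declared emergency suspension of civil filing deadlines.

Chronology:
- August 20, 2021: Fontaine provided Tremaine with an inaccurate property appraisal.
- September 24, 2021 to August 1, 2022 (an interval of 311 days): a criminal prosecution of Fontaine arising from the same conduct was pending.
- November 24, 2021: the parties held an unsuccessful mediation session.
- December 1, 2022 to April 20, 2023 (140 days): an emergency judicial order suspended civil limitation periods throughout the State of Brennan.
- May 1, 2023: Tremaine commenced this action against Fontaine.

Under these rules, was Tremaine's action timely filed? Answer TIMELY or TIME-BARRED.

The cause of action accrued on August 20, 2021, the date of the act.
6 months from August 20, 2021 is February 20, 2022.
Because the pending criminal prosecution ran from September 24, 2021 to August 1, 2022, the deadline is extended by 311 days to December 28, 2022.
The period was tolled for 140 days by the emergency suspension of filing deadlines (December 1, 2022 to April 20, 2023), pushing the deadline to May 17, 2023.
Nothing else in the chronology tolls or restarts the period.
Tremaine filed on May 1, 2023, before the May 17, 2023 deadline, so the action is timely.

TIMELY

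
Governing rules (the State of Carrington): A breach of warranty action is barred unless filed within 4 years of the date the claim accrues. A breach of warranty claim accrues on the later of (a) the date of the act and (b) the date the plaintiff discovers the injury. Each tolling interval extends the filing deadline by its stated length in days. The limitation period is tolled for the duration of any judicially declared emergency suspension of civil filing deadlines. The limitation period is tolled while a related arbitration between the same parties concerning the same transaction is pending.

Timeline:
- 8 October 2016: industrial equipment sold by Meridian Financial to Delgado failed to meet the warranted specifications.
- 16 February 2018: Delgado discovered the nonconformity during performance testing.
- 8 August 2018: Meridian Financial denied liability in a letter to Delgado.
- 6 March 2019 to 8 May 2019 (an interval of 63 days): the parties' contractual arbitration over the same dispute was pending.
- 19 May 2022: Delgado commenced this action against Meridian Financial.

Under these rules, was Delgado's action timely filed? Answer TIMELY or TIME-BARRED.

The claim accrued on 16 February 2018 — the later of the 8 October 2016 act and the 16 February 2018 discovery.
The untolled deadline — 4 years after 16 February 2018 — is 16 February 2022.
Because the pending related arbitration ran from 6 March 2019 to 8 May 2019, the deadline is extended by 63 days to 20 April 2022.
The other events in the timeline have no effect on the limitation period under the stated rules.
The 19 May 2022 filing falls after the 20 April 2022 deadline; the claim is time-barred.

TIME-BARRED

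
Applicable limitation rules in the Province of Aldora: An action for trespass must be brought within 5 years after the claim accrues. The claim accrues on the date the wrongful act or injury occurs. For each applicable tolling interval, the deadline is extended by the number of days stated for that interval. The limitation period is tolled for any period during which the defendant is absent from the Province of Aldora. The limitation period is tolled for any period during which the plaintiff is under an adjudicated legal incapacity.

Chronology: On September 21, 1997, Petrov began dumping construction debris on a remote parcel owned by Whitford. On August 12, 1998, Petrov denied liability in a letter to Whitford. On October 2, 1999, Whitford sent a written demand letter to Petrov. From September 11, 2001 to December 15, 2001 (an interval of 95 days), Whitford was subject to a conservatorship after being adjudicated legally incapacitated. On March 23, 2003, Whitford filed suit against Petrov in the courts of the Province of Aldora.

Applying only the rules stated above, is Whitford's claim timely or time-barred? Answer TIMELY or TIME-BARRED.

The claim accrued on September 21, 1997, when the wrongful act occurred.
The untolled deadline — 5 years after September 21, 1997 — is September 21, 2002.
The period was tolled for 95 days by the plaintiff's legal incapacity (September 11, 2001 to December 15, 2001), pushing the deadline to December 25, 2002.
The other events in the timeline have no effect on the limitation period under the stated rules.
Whitford filed on March 23, 2003, after the December 25, 2002 deadline, so the action is time-barred.

TIME-BARRED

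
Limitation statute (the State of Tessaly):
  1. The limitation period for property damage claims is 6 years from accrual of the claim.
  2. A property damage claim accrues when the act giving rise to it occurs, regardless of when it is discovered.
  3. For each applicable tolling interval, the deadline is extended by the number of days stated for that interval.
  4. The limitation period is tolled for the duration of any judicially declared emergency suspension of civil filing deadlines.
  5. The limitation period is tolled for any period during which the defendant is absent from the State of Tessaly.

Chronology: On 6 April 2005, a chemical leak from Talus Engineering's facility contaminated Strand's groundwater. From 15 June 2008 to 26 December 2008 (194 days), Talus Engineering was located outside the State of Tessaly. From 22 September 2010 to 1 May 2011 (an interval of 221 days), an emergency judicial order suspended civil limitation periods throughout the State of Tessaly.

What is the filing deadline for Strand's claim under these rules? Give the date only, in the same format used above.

The claim accrued on 6 April 2005, when the wrongful act occurred.
6 years from 6 April 2005 is 6 April 2011.
The period was tolled for 194 days by the defendant's absence from the jurisdiction (15 June 2008 to 26 December 2008), pushing the deadline to 17 October 2011.
The period was tolled for 221 days by the emergency suspension of filing deadlines (22 September 2010 to 1 May 2011), pushing the deadline to 25 May 2012.

25 May 2012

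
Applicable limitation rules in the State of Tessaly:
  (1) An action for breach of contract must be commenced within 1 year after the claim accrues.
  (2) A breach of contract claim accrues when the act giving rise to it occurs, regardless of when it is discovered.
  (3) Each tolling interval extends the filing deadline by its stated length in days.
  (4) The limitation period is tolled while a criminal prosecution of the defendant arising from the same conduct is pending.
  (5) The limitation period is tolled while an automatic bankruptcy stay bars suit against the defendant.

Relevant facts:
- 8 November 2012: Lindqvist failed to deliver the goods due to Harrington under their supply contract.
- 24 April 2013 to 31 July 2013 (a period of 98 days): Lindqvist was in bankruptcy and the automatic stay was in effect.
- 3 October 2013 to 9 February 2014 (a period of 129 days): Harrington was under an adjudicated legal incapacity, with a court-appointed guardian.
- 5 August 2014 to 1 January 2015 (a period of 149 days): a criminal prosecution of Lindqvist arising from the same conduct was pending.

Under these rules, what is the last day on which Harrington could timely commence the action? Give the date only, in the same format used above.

The claim accrued on 8 November 2012, the date of the act.
The untolled deadline — 1 year after 8 November 2012 — is 8 November 2013.
The automatic bankruptcy stay from 24 April 2013 to 31 July 2013 tolled the period for 98 days, extending the deadline to 14 February 2014.
The pending criminal prosecution starting 5 August 2014 came too late — the period had run on 14 February 2014 — and so does not extend the deadline.
The plaintiff's legal incapacity from 3 October 2013 to 9 February 2014 does not toll the period, because no stated rule makes the plaintiff's incapacity a tolling event.

14 February 2014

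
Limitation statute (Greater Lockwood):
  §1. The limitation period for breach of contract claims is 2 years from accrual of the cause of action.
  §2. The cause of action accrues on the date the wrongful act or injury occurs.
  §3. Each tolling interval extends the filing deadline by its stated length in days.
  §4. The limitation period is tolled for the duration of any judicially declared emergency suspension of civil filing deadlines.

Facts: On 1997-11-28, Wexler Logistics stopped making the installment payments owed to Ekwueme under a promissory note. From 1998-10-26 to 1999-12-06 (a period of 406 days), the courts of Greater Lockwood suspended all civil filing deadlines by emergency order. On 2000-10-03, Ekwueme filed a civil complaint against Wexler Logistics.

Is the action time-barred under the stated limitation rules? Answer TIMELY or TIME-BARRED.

TIMELY

The claim accrued on 1997-11-28, when the wrongful act occurred.
The untolled deadline — 2 years after 1997-11-28 — is 1999-11-28.
The emergency suspension of filing deadlines from 1998-10-26 to 1999-12-06 tolled the period for 406 days, extending the deadline to 2001-01-07.
Ekwueme filed on 2000-10-03, before the 2001-01-07 deadline, so the action is timely.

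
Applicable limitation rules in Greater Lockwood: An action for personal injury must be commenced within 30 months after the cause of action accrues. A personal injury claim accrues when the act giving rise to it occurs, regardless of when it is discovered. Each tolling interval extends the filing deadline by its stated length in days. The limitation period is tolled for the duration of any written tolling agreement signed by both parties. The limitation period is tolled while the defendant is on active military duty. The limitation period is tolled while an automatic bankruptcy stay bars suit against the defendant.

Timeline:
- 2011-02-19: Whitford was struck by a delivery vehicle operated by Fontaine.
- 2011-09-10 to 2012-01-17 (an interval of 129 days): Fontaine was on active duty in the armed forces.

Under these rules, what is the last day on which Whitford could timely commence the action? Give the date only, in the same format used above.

2013-12-26

The cause of action accrued on 2011-02-19, the date of the act.
The untolled deadline — 30 months after 2011-02-19 — is 2013-08-19.
Because the defendant's active military service ran from 2011-09-10 to 2012-01-17, the deadline is extended by 129 days to 2013-12-26.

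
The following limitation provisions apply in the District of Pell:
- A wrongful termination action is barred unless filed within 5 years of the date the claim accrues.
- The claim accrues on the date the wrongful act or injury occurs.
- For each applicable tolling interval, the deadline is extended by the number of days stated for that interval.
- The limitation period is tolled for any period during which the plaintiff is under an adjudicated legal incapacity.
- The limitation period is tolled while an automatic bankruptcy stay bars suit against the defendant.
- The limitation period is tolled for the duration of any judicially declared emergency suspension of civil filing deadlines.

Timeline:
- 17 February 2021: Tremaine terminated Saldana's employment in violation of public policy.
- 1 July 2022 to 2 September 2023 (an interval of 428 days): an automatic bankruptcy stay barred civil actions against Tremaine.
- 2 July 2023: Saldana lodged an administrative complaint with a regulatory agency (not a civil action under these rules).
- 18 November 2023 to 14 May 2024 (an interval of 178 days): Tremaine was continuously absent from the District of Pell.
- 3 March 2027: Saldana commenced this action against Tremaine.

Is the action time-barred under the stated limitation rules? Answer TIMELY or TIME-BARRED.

The claim accrued on 17 February 2021, when the wrongful act occurred.
5 years from 17 February 2021 is 17 February 2026.
The automatic bankruptcy stay from 1 July 2022 to 2 September 2023 tolled the period for 428 days, extending the deadline to 21 April 2027.
Although the defendant's absence ran from 18 November 2023 to 14 May 2024, the stated rules do not make that a tolling event, so it is disregarded.
None of the other events listed affects the running of the period under the stated rules.
Saldana filed on 3 March 2027, before the 21 April 2027 deadline, so the action is timely.

TIMELY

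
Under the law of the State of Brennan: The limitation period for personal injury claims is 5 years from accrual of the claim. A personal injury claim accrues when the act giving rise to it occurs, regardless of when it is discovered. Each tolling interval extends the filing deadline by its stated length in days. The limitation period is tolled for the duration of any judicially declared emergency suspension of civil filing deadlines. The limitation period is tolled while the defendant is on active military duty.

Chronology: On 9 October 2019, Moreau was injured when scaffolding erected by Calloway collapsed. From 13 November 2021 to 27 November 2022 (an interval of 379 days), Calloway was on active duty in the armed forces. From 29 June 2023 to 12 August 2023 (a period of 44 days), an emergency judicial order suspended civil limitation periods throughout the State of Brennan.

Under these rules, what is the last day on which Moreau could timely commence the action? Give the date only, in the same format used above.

6 December 2025

The claim accrued on 9 October 2019, the date of the act.
Adding the 5 years base period to 9 October 2019 gives a deadline of 9 October 2024, before any tolling.
The period was tolled for 379 days by the defendant's active military service (13 November 2021 to 27 November 2022), pushing the deadline to 23 October 2025.
Because the emergency suspension of filing deadlines ran from 29 June 2023 to 12 August 2023, the deadline is extended by 44 days to 6 December 2025.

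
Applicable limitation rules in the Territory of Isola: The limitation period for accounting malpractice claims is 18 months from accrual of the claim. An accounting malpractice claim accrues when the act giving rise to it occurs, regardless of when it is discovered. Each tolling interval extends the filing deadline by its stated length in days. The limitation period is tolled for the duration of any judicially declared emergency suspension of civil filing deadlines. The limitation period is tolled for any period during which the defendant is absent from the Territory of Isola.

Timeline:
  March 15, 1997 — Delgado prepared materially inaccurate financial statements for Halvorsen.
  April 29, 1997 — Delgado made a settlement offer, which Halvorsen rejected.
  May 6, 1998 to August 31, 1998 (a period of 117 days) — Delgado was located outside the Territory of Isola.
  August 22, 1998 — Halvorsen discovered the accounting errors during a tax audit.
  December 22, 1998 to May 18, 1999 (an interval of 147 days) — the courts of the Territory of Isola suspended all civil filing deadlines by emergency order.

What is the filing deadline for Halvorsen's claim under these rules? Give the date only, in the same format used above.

June 6, 1999

Accrual is governed by the date of the act, so the period began to run on March 15, 1997; the later discovery on August 22, 1998 is irrelevant under the stated rule.
Adding the 18 months base period to March 15, 1997 gives a deadline of September 15, 1998, before any tolling.
Because the defendant's absence from the jurisdiction ran from May 6, 1998 to August 31, 1998, the deadline is extended by 117 days to January 10, 1999.
The period was tolled for 147 days by the emergency suspension of filing deadlines (December 22, 1998 to May 18, 1999), pushing the deadline to June 6, 1999.
None of the other events listed affects the running of the period under the stated rules.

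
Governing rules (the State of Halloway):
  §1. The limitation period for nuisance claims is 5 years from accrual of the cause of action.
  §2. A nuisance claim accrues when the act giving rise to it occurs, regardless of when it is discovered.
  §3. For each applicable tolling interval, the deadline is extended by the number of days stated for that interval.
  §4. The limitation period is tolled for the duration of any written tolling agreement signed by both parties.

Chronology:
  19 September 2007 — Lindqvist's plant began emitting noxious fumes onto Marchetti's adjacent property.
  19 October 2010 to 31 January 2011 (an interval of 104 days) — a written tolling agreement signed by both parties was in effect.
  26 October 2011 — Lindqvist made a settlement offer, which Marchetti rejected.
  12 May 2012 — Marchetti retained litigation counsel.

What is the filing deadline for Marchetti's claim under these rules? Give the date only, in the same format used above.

1 January 2013

The claim accrued on 19 September 2007, when the wrongful act occurred.
Adding the 5 years base period to 19 September 2007 gives a deadline of 19 September 2012, before any tolling.
The period was tolled for 104 days by the written tolling agreement (19 October 2010 to 31 January 2011), pushing the deadline to 1 January 2013.
The other events in the timeline have no effect on the limitation period under the stated rules.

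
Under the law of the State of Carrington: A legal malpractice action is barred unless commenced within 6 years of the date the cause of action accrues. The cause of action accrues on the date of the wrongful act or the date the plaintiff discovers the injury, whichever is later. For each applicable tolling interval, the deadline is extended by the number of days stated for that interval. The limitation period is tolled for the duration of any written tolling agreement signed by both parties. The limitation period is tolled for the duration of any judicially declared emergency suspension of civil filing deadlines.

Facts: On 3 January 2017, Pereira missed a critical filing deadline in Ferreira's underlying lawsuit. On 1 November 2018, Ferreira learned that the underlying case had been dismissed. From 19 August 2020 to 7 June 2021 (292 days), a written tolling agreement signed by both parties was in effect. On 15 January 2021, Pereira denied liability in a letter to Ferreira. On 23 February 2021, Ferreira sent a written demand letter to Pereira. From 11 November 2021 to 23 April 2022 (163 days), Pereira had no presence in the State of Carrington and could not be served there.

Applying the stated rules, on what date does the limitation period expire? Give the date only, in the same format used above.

Taking the later of the act (3 January 2017) and discovery (1 November 2018), the claim accrued on 1 November 2018.
The untolled deadline — 6 years after 1 November 2018 — is 1 November 2024.
The period was tolled for 292 days by the written tolling agreement (19 August 2020 to 7 June 2021), pushing the deadline to 20 August 2025.
Although the defendant's absence ran from 11 November 2021 to 23 April 2022, the stated rules do not make that a tolling event, so it is disregarded.
The other events in the timeline have no effect on the limitation period under the stated rules.

20 August 2025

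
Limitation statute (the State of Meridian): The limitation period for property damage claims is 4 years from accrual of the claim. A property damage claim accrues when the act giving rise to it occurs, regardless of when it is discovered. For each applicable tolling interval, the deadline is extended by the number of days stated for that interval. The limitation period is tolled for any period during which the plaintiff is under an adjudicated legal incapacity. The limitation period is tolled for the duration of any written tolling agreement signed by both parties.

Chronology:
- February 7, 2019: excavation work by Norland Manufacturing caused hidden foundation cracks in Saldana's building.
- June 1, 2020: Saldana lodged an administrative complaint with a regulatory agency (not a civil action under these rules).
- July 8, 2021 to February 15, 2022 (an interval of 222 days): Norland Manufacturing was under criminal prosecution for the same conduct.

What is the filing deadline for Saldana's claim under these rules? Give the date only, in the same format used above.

February 7, 2023

The claim accrued on February 7, 2019, the date of the act.
Adding the 4 years base period to February 7, 2019 gives a deadline of February 7, 2023, before any tolling.
No stated provision tolls the period for a criminal prosecution, so the interval from July 8, 2021 to February 15, 2022 has no effect on the deadline.
Nothing else in the chronology tolls or restarts the period.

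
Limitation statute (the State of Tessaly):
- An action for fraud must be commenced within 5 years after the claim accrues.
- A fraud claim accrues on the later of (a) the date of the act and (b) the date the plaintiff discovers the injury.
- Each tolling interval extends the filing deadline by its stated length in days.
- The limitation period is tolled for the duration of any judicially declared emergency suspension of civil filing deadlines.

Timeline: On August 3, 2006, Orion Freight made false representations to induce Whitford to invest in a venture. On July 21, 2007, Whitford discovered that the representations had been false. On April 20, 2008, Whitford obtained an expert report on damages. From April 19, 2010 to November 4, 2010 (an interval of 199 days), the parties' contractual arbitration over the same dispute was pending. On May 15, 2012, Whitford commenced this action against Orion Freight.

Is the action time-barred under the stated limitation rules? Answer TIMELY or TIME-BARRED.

The claim accrued on July 21, 2007 — the later of the August 3, 2006 act and the July 21, 2007 discovery.
5 years from July 21, 2007 is July 21, 2012.
The pending related arbitration from April 19, 2010 to November 4, 2010 does not toll the period, because no stated rule makes a pending arbitration a tolling event.
The other events in the timeline have no effect on the limitation period under the stated rules.
Whitford filed on May 15, 2012, before the July 21, 2012 deadline, so the action is timely.

TIMELY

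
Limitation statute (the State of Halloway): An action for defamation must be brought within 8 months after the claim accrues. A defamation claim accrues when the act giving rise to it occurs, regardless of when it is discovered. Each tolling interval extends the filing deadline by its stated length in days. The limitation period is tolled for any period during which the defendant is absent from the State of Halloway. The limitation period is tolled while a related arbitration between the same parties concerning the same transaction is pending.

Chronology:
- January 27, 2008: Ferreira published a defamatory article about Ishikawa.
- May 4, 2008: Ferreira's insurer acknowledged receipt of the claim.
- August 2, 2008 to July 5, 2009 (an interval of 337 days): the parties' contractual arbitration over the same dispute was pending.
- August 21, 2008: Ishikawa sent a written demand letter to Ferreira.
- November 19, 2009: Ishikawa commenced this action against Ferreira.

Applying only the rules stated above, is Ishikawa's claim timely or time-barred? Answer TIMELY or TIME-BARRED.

The claim accrued on January 27, 2008, when the wrongful act occurred.
The untolled deadline — 8 months after January 27, 2008 — is September 27, 2008.
The period was tolled for 337 days by the pending related arbitration (August 2, 2008 to July 5, 2009), pushing the deadline to August 30, 2009.
The other events in the timeline have no effect on the limitation period under the stated rules.
The November 19, 2009 filing falls after the August 30, 2009 deadline; the claim is time-barred.

TIME-BARRED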